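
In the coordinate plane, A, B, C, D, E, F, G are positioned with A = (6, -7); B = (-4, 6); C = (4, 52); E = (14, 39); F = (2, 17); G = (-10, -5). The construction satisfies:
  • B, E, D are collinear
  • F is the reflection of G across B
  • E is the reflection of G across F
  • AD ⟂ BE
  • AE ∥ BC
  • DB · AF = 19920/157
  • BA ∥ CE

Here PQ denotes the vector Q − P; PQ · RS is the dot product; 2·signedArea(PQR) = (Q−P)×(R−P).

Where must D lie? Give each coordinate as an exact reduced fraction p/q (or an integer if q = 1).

D = (-1126/157, 29/157)

1. D_x = -1126/157  [B, E, D are collinear ∩ AD ⟂ BE]
2. D_y = 29/157  [B, E, D are collinear ∩ AD ⟂ BE]
   → D = (-1126/157, 29/157)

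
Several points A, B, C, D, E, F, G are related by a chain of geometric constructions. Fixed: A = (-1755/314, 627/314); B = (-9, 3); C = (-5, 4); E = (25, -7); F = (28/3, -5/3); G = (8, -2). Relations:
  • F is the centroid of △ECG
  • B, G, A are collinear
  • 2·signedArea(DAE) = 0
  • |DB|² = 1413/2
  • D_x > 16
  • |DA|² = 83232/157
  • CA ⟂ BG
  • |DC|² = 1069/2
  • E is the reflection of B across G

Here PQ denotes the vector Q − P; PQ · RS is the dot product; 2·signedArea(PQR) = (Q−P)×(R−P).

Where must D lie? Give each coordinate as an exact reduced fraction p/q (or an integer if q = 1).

D = (33/2, -9/2)

1. D_x = 33/2  [line 2825/314·x + 9605/314·y + -1695/157 = 0 ∩ |DB|² = 1413/2]
2. D_y = -9/2  [line 2825/314·x + 9605/314·y + -1695/157 = 0 ∩ |DB|² = 1413/2]
   → D = (33/2, -9/2)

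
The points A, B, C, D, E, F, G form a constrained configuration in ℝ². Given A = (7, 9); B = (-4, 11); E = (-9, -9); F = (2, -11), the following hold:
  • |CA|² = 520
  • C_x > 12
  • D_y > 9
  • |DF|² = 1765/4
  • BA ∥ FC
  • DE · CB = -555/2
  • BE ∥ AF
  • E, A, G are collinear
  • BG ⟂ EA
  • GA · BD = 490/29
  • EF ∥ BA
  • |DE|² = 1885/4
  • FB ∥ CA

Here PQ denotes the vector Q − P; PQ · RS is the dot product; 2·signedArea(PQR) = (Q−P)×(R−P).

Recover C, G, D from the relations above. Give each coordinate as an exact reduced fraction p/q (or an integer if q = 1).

C = (13, -13)
D = (3/2, 10)
G = (91/29, 135/29)

1. C_x = 13  [FB ∥ CA ∩ BA ∥ FC]
2. C_y = -13  [FB ∥ CA ∩ BA ∥ FC]
   → C = (13, -13)
3. G_x = 91/29  [E, A, G are collinear ∩ BG ⟂ EA]
4. G_y = 135/29  [E, A, G are collinear ∩ BG ⟂ EA]
   → G = (91/29, 135/29)
5. D_x = 3/2  [DE · CB = -555/2 ∩ GA · BD = 490/29]
6. D_y = 10  [DE · CB = -555/2 ∩ GA · BD = 490/29]
   → D = (3/2, 10)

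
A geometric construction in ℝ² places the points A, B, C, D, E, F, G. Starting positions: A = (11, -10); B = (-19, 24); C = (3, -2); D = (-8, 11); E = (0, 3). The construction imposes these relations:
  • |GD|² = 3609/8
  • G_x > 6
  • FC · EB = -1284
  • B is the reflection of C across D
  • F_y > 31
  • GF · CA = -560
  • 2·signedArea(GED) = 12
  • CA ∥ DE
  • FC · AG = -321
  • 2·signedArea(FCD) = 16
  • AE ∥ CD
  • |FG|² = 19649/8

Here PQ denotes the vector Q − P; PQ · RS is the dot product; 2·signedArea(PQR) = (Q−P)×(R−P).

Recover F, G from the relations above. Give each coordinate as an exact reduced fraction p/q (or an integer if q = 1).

1. F_x = -27  [FC · EB = -1284 ∩ 2·signedArea(FCD) = 16]
2. F_y = 32  [FC · EB = -1284 ∩ 2·signedArea(FCD) = 16]
   → F = (-27, 32)
3. G_x = 25/4  [FC · AG = -321 ∩ 2·signedArea(GED) = 12]
4. G_y = -19/4  [FC · AG = -321 ∩ 2·signedArea(GED) = 12]
   → G = (25/4, -19/4)

F = (-27, 32)
G = (25/4, -19/4)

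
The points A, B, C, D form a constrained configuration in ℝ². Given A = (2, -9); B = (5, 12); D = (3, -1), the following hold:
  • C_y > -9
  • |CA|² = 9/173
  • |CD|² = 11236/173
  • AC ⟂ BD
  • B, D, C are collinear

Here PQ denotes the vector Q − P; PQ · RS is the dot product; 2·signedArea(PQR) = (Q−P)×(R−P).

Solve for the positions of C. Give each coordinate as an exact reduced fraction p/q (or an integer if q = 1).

1. C_x = 307/173  [B, D, C are collinear ∩ AC ⟂ BD]
2. C_y = -1551/173  [B, D, C are collinear ∩ AC ⟂ BD]
   → C = (307/173, -1551/173)

C = (307/173, -1551/173)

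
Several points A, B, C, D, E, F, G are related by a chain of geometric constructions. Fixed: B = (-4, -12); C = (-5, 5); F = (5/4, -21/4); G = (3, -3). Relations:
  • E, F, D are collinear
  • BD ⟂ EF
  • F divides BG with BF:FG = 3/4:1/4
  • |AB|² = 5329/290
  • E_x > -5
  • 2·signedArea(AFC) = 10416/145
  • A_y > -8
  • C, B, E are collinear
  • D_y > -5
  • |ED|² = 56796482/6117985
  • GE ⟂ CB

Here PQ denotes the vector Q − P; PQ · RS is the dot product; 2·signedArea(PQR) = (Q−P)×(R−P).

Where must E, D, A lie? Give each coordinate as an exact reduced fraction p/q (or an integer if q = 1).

1. E_x = -653/145  [C, B, E are collinear ∩ GE ⟂ CB]
2. E_y = -499/145  [C, B, E are collinear ∩ GE ⟂ CB]
   → E = (-653/145, -499/145)
3. D_x = -9769156/6117985  [E, F, D are collinear ∩ BD ⟂ EF]
4. D_y = -26644428/6117985  [E, F, D are collinear ∩ BD ⟂ EF]
   → D = (-9769156/6117985, -26644428/6117985)
5. A_x = -1233/290  [line -41/4·x + -25/4·y + -13316/145 = 0 ∩ |AB|² = 5329/290]
6. A_y = -2239/290  [line -41/4·x + -25/4·y + -13316/145 = 0 ∩ |AB|² = 5329/290]
   → A = (-1233/290, -2239/290)

A = (-1233/290, -2239/290)
D = (-9769156/6117985, -26644428/6117985)
E = (-653/145, -499/145)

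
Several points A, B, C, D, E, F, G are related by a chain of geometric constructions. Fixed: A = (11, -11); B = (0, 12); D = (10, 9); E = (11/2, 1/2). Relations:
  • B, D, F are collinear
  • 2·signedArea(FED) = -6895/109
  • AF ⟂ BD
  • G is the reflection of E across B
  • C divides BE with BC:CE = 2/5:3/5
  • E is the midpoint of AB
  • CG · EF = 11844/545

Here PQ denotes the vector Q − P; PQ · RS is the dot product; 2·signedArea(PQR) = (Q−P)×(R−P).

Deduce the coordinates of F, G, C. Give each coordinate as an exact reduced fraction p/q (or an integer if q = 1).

1. F_x = 1790/109  [B, D, F are collinear ∩ AF ⟂ BD]
2. F_y = 771/109  [B, D, F are collinear ∩ AF ⟂ BD]
   → F = (1790/109, 771/109)
3. G_x = -11/2  [G is the reflection of E across B]
4. G_y = 47/2  [G is the reflection of E across B]
   → G = (-11/2, 47/2)
5. C_x = 11/5  [C divides BE with BC:CE = 2/5:3/5]
6. C_y = 37/5  [C divides BE with BC:CE = 2/5:3/5]
   → C = (11/5, 37/5)

C = (11/5, 37/5)
F = (1790/109, 771/109)
G = (-11/2, 47/2)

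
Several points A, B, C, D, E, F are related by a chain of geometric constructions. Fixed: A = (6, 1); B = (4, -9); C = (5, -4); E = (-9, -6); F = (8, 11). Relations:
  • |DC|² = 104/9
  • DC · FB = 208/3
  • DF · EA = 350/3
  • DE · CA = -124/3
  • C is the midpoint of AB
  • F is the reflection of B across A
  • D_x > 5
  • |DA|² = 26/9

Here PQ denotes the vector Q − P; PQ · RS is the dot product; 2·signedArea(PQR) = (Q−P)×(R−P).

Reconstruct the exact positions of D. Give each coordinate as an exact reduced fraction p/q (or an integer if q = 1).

1. D_x = 17/3  [DE · CA = -124/3 ∩ DF · EA = 350/3]
2. D_y = -2/3  [DE · CA = -124/3 ∩ DF · EA = 350/3]
   → D = (17/3, -2/3)

D = (17/3, -2/3)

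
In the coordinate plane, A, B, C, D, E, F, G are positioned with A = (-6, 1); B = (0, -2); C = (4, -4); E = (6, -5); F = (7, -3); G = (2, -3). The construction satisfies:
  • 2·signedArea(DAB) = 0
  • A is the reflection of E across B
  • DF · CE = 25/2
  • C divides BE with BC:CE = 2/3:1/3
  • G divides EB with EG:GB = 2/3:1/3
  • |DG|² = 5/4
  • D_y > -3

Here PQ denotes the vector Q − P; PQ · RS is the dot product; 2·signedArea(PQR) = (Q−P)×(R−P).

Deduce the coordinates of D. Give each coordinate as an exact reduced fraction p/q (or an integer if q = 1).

1. D_x = 1  [2·signedArea(DAB) = 0 ∩ DF · CE = 25/2]
2. D_y = -5/2  [2·signedArea(DAB) = 0 ∩ DF · CE = 25/2]
   → D = (1, -5/2)

D = (1, -5/2)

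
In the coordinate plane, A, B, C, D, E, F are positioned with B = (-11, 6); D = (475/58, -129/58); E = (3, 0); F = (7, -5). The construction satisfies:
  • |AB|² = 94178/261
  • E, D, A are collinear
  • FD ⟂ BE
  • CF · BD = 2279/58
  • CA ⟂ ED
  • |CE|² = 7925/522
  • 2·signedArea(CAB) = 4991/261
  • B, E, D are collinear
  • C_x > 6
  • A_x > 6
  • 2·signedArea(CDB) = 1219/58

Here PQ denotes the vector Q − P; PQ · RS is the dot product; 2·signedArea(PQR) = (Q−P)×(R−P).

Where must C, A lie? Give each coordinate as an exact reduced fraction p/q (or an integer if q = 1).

1. C_x = 1055/174  [CF · BD = 2279/58 ∩ 2·signedArea(CDB) = 1219/58]
2. C_y = -419/174  [CF · BD = 2279/58 ∩ 2·signedArea(CDB) = 1219/58]
   → C = (1055/174, -419/174)
3. A_x = 562/87  [E, D, A are collinear ∩ CA ⟂ ED]
4. A_y = -43/29  [E, D, A are collinear ∩ CA ⟂ ED]
   → A = (562/87, -43/29)

A = (562/87, -43/29)
C = (1055/174, -419/174)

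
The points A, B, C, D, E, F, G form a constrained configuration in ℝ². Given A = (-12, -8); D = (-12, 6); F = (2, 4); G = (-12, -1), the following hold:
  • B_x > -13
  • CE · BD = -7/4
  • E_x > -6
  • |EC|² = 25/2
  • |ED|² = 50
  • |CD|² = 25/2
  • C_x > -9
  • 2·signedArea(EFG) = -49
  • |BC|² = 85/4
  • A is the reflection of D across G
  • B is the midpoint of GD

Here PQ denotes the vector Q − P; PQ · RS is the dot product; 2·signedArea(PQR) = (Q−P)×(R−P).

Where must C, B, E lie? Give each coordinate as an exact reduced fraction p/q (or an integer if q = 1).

B = (-12, 5/2)
C = (-17/2, 11/2)
E = (-5, 5)

1. B_x = -12  [B is the midpoint of GD]
2. B_y = 5/2  [B is the midpoint of GD]
   → B = (-12, 5/2)
3. E_x = -5  [line 5·x + -14·y + 95 = 0 ∩ |ED|² = 50]
4. E_y = 5  [line 5·x + -14·y + 95 = 0 ∩ |ED|² = 50]
   → E = (-5, 5)
5. C_y = 11/2  [CE · BD = -7/4]
6. C_x = -17/2  [|CD|² = 25/2]
   → C = (-17/2, 11/2)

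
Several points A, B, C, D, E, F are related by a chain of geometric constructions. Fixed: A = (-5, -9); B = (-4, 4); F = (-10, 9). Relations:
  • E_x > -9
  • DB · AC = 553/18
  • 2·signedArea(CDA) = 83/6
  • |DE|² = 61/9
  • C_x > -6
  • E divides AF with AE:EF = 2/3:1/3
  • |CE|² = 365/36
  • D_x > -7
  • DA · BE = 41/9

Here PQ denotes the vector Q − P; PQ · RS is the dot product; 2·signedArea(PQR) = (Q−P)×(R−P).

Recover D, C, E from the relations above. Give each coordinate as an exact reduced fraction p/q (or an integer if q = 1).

1. E_x = -25/3  [E divides AF with AE:EF = 2/3:1/3]
2. E_y = 3  [E divides AF with AE:EF = 2/3:1/3]
   → E = (-25/3, 3)
3. D_x = -19/3  [line 13/3·x + 1·y + 235/9 = 0 ∩ |DE|² = 61/9]
4. D_y = 4/3  [line 13/3·x + 1·y + 235/9 = 0 ∩ |DE|² = 61/9]
   → D = (-19/3, 4/3)
5. C_x = -31/6  [DB · AC = 553/18 ∩ 2·signedArea(CDA) = 83/6]
6. C_y = 8/3  [DB · AC = 553/18 ∩ 2·signedArea(CDA) = 83/6]
   → C = (-31/6, 8/3)

C = (-31/6, 8/3)
D = (-19/3, 4/3)
E = (-25/3, 3)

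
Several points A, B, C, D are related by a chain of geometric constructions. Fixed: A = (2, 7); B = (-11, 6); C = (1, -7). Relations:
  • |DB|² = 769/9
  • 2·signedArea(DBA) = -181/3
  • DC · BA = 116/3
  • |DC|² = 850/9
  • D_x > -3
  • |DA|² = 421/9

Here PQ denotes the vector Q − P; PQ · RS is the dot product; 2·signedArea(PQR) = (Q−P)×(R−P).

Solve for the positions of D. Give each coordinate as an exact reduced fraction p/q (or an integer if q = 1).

1. D_x = -8/3  [DC · BA = 116/3 ∩ 2·signedArea(DBA) = -181/3]
2. D_y = 2  [DC · BA = 116/3 ∩ 2·signedArea(DBA) = -181/3]
   → D = (-8/3, 2)

D = (-8/3, 2)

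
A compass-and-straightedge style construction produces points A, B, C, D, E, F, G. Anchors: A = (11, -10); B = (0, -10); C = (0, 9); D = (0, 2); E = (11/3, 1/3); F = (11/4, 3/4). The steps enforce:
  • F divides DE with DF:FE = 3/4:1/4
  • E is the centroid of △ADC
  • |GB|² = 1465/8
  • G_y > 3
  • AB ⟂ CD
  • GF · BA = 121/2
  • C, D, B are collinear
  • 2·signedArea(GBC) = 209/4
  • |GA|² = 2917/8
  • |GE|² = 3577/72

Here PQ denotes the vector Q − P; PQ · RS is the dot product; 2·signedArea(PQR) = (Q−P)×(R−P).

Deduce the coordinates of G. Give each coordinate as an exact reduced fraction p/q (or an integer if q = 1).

1. G_x = -11/4  [GF · BA = 121/2]
2. G_y = 13/4  [|GA|² = 2917/8]
   → G = (-11/4, 13/4)

G = (-11/4, 13/4)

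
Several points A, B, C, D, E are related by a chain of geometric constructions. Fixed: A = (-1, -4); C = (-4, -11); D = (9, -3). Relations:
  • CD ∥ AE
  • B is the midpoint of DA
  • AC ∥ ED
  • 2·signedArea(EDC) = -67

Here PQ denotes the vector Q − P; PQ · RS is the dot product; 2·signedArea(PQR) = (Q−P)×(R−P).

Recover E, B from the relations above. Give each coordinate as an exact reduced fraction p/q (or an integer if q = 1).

1. E_x = 12  [AC ∥ ED ∩ CD ∥ AE]
2. E_y = 4  [AC ∥ ED ∩ CD ∥ AE]
   → E = (12, 4)
3. B_x = 4  [B is the midpoint of DA]
4. B_y = -7/2  [B is the midpoint of DA]
   → B = (4, -7/2)

B = (4, -7/2)
E = (12, 4)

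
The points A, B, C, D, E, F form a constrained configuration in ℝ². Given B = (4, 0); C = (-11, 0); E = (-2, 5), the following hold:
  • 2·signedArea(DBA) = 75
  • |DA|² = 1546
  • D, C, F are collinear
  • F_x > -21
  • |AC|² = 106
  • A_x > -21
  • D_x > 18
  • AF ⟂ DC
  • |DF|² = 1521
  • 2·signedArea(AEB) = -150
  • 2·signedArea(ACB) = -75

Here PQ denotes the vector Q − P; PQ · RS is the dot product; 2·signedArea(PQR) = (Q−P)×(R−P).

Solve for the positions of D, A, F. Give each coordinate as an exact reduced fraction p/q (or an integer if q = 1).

1. A_x = -20  [2·signedArea(ACB) = -75 ∩ 2·signedArea(AEB) = -150]
2. A_y = -5  [2·signedArea(ACB) = -75 ∩ 2·signedArea(AEB) = -150]
   → A = (-20, -5)
3. D_x = 19  [line 5·x + -24·y + -95 = 0 ∩ |DA|² = 1546]
4. D_y = 0  [line 5·x + -24·y + -95 = 0 ∩ |DA|² = 1546]
   → D = (19, 0)
5. F_x = -20  [D, C, F are collinear ∩ AF ⟂ DC]
6. F_y = 0  [D, C, F are collinear ∩ AF ⟂ DC]
   → F = (-20, 0)

A = (-20, -5)
D = (19, 0)
F = (-20, 0)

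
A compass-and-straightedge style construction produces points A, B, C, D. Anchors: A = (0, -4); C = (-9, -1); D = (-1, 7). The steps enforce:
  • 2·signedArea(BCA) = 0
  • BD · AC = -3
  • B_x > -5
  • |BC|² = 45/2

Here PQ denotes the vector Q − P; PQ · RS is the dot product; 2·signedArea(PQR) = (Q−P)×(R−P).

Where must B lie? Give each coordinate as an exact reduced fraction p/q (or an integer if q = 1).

B = (-9/2, -5/2)

1. B_x = -9/2  [2·signedArea(BCA) = 0 ∩ BD · AC = -3]
2. B_y = -5/2  [2·signedArea(BCA) = 0 ∩ BD · AC = -3]
   → B = (-9/2, -5/2)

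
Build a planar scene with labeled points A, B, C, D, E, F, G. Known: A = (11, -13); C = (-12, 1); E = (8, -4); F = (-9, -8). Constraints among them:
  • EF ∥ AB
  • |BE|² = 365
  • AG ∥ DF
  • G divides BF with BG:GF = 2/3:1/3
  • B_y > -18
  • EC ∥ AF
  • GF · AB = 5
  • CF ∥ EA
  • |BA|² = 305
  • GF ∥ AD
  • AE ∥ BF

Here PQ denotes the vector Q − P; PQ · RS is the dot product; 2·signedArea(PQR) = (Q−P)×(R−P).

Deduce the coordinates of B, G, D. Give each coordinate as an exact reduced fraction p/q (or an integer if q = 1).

1. B_x = -6  [AE ∥ BF ∩ EF ∥ AB]
2. B_y = -17  [AE ∥ BF ∩ EF ∥ AB]
   → B = (-6, -17)
3. G_x = -8  [G divides BF with BG:GF = 2/3:1/3]
4. G_y = -11  [G divides BF with BG:GF = 2/3:1/3]
   → G = (-8, -11)
5. D_x = 10  [AG ∥ DF ∩ GF ∥ AD]
6. D_y = -10  [AG ∥ DF ∩ GF ∥ AD]
   → D = (10, -10)

B = (-6, -17)
D = (10, -10)
G = (-8, -11)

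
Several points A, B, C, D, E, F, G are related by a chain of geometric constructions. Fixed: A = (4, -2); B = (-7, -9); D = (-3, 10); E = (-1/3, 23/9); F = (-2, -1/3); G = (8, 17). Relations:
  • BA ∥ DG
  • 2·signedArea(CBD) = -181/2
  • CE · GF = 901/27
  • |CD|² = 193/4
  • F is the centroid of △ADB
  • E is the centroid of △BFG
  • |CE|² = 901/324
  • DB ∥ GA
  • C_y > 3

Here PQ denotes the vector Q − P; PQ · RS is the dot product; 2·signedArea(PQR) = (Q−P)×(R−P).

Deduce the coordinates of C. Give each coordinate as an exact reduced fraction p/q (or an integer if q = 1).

1. C_x = 1/2  [2·signedArea(CBD) = -181/2 ∩ CE · GF = 901/27]
2. C_y = 4  [2·signedArea(CBD) = -181/2 ∩ CE · GF = 901/27]
   → C = (1/2, 4)

C = (1/2, 4)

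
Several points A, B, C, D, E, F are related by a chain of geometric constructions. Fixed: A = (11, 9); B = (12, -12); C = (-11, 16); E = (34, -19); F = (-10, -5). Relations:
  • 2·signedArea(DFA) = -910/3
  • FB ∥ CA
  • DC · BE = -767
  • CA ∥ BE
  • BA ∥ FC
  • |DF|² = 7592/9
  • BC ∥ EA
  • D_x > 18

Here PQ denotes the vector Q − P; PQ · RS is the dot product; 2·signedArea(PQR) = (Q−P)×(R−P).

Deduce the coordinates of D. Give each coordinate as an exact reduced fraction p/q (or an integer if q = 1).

1. D_x = 56/3  [DC · BE = -767 ∩ 2·signedArea(DFA) = -910/3]
2. D_y = -1/3  [DC · BE = -767 ∩ 2·signedArea(DFA) = -910/3]
   → D = (56/3, -1/3)

D = (56/3, -1/3)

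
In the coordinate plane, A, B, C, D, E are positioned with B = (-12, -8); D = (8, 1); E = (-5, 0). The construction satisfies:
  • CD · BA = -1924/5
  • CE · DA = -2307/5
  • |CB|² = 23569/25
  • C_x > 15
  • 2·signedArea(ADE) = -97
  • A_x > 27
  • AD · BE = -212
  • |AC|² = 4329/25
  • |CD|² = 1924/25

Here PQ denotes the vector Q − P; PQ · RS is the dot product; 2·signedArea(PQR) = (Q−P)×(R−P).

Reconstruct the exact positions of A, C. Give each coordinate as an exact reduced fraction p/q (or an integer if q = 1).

1. A_x = 28  [2·signedArea(ADE) = -97 ∩ AD · BE = -212]
2. A_y = 10  [2·signedArea(ADE) = -97 ∩ AD · BE = -212]
   → A = (28, 10)
3. C_x = 16  [line -40·x + -18·y + 3614/5 = 0 ∩ |AC|² = 4329/25]
4. C_y = 23/5  [line -40·x + -18·y + 3614/5 = 0 ∩ |AC|² = 4329/25]
   → C = (16, 23/5)

A = (28, 10)
C = (16, 23/5)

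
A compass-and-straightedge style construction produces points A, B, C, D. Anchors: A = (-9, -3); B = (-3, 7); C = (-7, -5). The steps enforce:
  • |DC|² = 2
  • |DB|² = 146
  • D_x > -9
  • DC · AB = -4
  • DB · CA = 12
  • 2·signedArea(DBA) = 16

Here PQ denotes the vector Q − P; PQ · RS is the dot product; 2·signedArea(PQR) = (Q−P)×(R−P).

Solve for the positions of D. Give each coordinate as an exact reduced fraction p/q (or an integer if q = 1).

1. D_x = -8  [DB · CA = 12 ∩ 2·signedArea(DBA) = 16]
2. D_y = -4  [DB · CA = 12 ∩ 2·signedArea(DBA) = 16]
   → D = (-8, -4)

D = (-8, -4)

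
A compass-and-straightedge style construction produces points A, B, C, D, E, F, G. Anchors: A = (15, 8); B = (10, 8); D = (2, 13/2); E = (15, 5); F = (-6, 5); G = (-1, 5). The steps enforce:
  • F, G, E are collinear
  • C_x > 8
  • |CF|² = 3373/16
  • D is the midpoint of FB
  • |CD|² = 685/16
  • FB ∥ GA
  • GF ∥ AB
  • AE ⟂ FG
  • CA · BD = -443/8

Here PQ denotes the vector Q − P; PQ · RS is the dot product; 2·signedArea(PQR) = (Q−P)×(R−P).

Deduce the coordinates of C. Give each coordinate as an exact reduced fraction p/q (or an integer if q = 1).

1. C_x = 17/2  [line 8·x + 3/2·y + -613/8 = 0 ∩ |CD|² = 685/16]
2. C_y = 23/4  [line 8·x + 3/2·y + -613/8 = 0 ∩ |CD|² = 685/16]
   → C = (17/2, 23/4)

C = (17/2, 23/4)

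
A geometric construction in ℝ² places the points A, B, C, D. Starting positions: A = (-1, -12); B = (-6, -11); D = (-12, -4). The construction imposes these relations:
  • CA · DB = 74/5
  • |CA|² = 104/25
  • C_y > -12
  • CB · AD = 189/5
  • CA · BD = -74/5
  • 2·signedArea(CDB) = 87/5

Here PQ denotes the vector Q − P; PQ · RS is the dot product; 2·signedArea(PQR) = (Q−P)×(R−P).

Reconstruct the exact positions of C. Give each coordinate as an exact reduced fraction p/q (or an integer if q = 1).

C = (-3, -58/5)

1. C_x = -3  [CA · BD = -74/5 ∩ CB · AD = 189/5]
2. C_y = -58/5  [CA · BD = -74/5 ∩ CB · AD = 189/5]
   → C = (-3, -58/5)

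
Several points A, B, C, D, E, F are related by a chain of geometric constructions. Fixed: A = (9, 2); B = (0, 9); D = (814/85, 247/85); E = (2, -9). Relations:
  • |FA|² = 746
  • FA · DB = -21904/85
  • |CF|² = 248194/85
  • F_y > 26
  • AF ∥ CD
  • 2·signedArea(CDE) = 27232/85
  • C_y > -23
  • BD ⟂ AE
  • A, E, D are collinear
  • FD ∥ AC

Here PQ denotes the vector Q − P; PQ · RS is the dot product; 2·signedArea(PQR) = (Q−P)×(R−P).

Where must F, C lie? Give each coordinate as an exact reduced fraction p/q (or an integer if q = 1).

C = (1749/85, -1878/85)
F = (-2, 27)

1. F_x = -2  [line 814/85·x + -518/85·y + 15614/85 = 0 ∩ |FA|² = 746]
2. F_y = 27  [line 814/85·x + -518/85·y + 15614/85 = 0 ∩ |FA|² = 746]
   → F = (-2, 27)
3. C_x = 1749/85  [AF ∥ CD ∩ FD ∥ AC]
4. C_y = -1878/85  [AF ∥ CD ∩ FD ∥ AC]
   → C = (1749/85, -1878/85)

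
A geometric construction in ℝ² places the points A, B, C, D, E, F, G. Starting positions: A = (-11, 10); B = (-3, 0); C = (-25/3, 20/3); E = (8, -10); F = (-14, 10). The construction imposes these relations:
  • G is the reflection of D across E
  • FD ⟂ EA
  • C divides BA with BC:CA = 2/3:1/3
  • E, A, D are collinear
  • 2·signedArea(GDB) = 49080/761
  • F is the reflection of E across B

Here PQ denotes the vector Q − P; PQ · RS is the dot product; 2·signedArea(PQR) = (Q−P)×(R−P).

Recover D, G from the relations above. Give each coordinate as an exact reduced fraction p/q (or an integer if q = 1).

1. D_x = -9454/761  [E, A, D are collinear ∩ FD ⟂ EA]
2. D_y = 8750/761  [E, A, D are collinear ∩ FD ⟂ EA]
   → D = (-9454/761, 8750/761)
3. G_x = 21630/761  [G is the reflection of D across E]
4. G_y = -23970/761  [G is the reflection of D across E]
   → G = (21630/761, -23970/761)

D = (-9454/761, 8750/761)
G = (21630/761, -23970/761)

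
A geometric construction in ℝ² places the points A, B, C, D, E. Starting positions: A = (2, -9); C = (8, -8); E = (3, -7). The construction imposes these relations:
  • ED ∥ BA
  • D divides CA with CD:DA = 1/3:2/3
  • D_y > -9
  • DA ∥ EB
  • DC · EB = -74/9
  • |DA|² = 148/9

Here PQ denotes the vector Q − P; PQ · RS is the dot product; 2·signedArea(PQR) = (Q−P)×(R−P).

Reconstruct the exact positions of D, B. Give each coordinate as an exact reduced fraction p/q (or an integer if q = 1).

1. D_x = 6  [D divides CA with CD:DA = 1/3:2/3]
2. D_y = -25/3  [D divides CA with CD:DA = 1/3:2/3]
   → D = (6, -25/3)
3. B_x = -1  [ED ∥ BA ∩ DA ∥ EB]
4. B_y = -23/3  [ED ∥ BA ∩ DA ∥ EB]
   → B = (-1, -23/3)

B = (-1, -23/3)
D = (6, -25/3)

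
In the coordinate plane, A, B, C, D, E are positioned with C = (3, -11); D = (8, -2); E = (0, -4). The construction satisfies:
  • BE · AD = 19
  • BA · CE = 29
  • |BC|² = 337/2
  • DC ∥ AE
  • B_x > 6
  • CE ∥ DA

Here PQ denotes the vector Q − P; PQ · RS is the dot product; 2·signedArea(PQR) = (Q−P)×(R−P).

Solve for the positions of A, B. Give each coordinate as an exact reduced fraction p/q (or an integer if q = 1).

1. A_x = 5  [DC ∥ AE ∩ CE ∥ DA]
2. A_y = 5  [DC ∥ AE ∩ CE ∥ DA]
   → A = (5, 5)
3. B_x = 13/2  [line -3·x + 7·y + 9 = 0 ∩ |BC|² = 337/2]
4. B_y = 3/2  [line -3·x + 7·y + 9 = 0 ∩ |BC|² = 337/2]
   → B = (13/2, 3/2)

A = (5, 5)
B = (13/2, 3/2)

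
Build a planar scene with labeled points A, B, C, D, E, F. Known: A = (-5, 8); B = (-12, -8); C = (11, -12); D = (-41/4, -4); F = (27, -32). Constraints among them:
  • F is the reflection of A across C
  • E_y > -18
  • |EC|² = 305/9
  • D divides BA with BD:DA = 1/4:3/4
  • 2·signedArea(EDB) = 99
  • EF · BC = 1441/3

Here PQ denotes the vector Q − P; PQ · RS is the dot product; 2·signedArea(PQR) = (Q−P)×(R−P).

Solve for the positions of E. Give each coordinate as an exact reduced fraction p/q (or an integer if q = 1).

1. E_x = 26/3  [2·signedArea(EDB) = 99 ∩ EF · BC = 1441/3]
2. E_y = -52/3  [2·signedArea(EDB) = 99 ∩ EF · BC = 1441/3]
   → E = (26/3, -52/3)

E = (26/3, -52/3)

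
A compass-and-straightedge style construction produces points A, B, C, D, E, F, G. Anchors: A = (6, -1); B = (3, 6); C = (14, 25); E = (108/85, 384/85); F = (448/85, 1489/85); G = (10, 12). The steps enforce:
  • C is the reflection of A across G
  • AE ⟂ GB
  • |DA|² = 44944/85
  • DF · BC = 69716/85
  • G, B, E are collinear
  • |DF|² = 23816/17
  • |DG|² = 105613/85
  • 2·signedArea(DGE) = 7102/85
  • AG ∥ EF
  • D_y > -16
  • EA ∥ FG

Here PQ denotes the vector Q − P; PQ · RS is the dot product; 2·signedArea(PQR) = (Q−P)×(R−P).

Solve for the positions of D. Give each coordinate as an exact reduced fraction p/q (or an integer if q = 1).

1. D_x = -974/85  [2·signedArea(DGE) = 7102/85 ∩ DF · BC = 69716/85]
2. D_y = -1357/85  [2·signedArea(DGE) = 7102/85 ∩ DF · BC = 69716/85]
   → D = (-974/85, -1357/85)

D = (-974/85, -1357/85)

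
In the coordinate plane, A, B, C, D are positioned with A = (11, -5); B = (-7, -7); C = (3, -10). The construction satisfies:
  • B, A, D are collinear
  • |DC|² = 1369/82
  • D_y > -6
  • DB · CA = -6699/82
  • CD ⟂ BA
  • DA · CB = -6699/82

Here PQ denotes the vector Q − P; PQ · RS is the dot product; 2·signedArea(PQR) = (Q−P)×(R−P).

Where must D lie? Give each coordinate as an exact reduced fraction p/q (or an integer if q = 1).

1. D_x = 209/82  [B, A, D are collinear ∩ CD ⟂ BA]
2. D_y = -487/82  [B, A, D are collinear ∩ CD ⟂ BA]
   → D = (209/82, -487/82)

D = (209/82, -487/82)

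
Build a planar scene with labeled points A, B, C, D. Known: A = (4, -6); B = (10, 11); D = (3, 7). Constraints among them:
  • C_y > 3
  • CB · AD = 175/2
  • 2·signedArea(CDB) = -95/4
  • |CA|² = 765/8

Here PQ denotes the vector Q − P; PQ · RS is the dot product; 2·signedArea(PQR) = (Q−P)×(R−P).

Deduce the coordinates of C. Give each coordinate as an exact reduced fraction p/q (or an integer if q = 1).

1. C_x = 13/4  [CB · AD = 175/2 ∩ 2·signedArea(CDB) = -95/4]
2. C_y = 15/4  [CB · AD = 175/2 ∩ 2·signedArea(CDB) = -95/4]
   → C = (13/4, 15/4)

C = (13/4, 15/4)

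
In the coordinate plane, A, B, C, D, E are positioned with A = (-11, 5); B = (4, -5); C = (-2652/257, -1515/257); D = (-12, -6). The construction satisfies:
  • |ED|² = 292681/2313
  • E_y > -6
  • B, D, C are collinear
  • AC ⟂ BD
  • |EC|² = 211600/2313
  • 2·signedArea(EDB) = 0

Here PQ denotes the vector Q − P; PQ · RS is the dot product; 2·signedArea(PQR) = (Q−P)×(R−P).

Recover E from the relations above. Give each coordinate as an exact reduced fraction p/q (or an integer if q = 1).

E = (-596/771, -4085/771)

1. E_x = -596/771  [line -1·x + 16·y + 84 = 0 ∩ |EC|² = 211600/2313]
2. E_y = -4085/771  [line -1·x + 16·y + 84 = 0 ∩ |EC|² = 211600/2313]
   → E = (-596/771, -4085/771)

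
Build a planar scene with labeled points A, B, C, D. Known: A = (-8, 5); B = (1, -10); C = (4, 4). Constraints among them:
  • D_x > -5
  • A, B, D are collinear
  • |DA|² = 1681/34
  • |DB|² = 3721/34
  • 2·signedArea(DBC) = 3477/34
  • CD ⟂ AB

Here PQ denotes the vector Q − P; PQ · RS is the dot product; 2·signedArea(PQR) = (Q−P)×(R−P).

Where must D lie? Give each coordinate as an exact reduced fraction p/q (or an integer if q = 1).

1. D_x = -149/34  [A, B, D are collinear ∩ CD ⟂ AB]
2. D_y = -35/34  [A, B, D are collinear ∩ CD ⟂ AB]
   → D = (-149/34, -35/34)

D = (-149/34, -35/34)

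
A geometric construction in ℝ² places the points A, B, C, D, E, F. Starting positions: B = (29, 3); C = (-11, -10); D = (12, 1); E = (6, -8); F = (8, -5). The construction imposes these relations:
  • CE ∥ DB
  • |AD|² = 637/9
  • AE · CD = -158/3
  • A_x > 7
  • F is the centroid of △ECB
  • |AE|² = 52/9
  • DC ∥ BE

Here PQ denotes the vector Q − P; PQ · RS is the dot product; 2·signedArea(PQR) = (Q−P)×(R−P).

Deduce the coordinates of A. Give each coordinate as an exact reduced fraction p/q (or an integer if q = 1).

1. A_x = 22/3  [line -23·x + -11·y + 308/3 = 0 ∩ |AD|² = 637/9]
2. A_y = -6  [line -23·x + -11·y + 308/3 = 0 ∩ |AD|² = 637/9]
   → A = (22/3, -6)

A = (22/3, -6)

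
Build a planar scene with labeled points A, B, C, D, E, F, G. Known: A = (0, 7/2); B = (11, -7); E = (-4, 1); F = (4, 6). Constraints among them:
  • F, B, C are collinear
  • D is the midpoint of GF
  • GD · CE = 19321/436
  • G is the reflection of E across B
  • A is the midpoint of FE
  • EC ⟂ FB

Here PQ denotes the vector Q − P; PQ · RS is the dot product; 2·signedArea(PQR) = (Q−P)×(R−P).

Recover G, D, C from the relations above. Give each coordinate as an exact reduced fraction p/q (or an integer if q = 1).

C = (935/218, 1191/218)
D = (15, -9/2)
G = (26, -15)

1. G_x = 26  [G is the reflection of E across B]
2. G_y = -15  [G is the reflection of E across B]
   → G = (26, -15)
3. D_x = 15  [D is the midpoint of GF]
4. D_y = -9/2  [D is the midpoint of GF]
   → D = (15, -9/2)
5. C_x = 935/218  [F, B, C are collinear ∩ EC ⟂ FB]
6. C_y = 1191/218  [F, B, C are collinear ∩ EC ⟂ FB]
   → C = (935/218, 1191/218)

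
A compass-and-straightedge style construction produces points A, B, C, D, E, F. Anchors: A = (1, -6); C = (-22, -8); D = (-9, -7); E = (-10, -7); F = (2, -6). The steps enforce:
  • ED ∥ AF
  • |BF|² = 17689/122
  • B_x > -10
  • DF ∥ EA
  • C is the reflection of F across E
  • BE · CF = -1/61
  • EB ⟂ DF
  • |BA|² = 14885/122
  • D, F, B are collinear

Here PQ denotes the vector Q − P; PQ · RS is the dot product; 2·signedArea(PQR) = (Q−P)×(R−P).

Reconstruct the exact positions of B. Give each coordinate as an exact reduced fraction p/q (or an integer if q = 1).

1. B_x = -1219/122  [D, F, B are collinear ∩ EB ⟂ DF]
2. B_y = -865/122  [D, F, B are collinear ∩ EB ⟂ DF]
   → B = (-1219/122, -865/122)

B = (-1219/122, -865/122)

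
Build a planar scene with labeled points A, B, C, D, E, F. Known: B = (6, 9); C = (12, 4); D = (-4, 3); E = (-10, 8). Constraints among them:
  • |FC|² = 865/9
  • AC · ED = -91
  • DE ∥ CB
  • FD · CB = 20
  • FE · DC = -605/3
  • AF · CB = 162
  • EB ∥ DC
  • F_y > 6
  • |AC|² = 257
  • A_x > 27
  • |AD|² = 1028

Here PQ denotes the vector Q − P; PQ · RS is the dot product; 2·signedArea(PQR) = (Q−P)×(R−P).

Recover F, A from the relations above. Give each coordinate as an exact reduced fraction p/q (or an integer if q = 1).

A = (28, 5)
F = (8/3, 7)

1. F_x = 8/3  [FE · DC = -605/3 ∩ FD · CB = 20]
2. F_y = 7  [FE · DC = -605/3 ∩ FD · CB = 20]
   → F = (8/3, 7)
3. A_x = 28  [line -6·x + 5·y + 143 = 0 ∩ |AC|² = 257]
4. A_y = 5  [line -6·x + 5·y + 143 = 0 ∩ |AC|² = 257]
   → A = (28, 5)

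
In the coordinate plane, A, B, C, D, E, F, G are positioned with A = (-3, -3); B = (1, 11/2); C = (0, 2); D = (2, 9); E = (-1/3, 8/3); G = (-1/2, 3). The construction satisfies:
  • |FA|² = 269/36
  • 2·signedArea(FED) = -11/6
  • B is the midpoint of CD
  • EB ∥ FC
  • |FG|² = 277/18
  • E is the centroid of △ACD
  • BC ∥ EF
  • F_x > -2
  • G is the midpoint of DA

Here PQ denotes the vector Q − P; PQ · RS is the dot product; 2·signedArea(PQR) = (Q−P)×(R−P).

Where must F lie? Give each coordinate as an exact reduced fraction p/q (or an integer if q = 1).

1. F_x = -4/3  [EB ∥ FC ∩ BC ∥ EF]
2. F_y = -5/6  [EB ∥ FC ∩ BC ∥ EF]
   → F = (-4/3, -5/6)

F = (-4/3, -5/6)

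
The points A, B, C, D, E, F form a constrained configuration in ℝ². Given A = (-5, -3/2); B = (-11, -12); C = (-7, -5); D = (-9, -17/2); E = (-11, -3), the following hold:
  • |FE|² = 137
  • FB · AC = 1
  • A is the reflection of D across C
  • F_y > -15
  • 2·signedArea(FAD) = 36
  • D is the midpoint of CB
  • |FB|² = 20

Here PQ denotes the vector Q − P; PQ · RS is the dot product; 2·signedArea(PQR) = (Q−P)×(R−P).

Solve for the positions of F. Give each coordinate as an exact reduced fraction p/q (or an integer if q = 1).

F = (-7, -14)

1. F_x = -7  [FB · AC = 1 ∩ 2·signedArea(FAD) = 36]
2. F_y = -14  [FB · AC = 1 ∩ 2·signedArea(FAD) = 36]
   → F = (-7, -14)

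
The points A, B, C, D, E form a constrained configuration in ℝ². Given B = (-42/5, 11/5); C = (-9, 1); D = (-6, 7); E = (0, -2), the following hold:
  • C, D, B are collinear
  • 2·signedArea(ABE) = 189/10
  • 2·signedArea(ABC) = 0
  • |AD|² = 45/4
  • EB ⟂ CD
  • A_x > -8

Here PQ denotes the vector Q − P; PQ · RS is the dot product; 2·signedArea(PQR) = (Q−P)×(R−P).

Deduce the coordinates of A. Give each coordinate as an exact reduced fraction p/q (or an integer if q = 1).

1. A_x = -15/2  [2·signedArea(ABC) = 0 ∩ 2·signedArea(ABE) = 189/10]
2. A_y = 4  [2·signedArea(ABC) = 0 ∩ 2·signedArea(ABE) = 189/10]
   → A = (-15/2, 4)

A = (-15/2, 4)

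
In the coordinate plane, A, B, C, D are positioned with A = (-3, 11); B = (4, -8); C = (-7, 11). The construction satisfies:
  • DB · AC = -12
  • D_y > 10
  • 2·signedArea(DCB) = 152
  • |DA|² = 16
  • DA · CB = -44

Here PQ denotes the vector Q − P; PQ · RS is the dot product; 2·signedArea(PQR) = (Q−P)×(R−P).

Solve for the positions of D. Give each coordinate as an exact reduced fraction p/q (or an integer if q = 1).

D = (1, 11)

1. D_x = 1  [DB · AC = -12 ∩ 2·signedArea(DCB) = 152]
2. D_y = 11  [DB · AC = -12 ∩ 2·signedArea(DCB) = 152]
   → D = (1, 11)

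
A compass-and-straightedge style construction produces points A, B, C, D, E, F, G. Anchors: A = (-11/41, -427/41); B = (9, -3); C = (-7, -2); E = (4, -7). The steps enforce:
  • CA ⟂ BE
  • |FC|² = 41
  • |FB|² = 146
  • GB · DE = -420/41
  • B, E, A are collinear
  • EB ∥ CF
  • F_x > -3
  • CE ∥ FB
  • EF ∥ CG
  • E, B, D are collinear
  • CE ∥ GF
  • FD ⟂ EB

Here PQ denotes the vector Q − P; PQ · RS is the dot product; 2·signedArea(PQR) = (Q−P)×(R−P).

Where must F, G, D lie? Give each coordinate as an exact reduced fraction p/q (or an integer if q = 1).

1. F_x = -2  [CE ∥ FB ∩ EB ∥ CF]
2. F_y = 2  [CE ∥ FB ∩ EB ∥ CF]
   → F = (-2, 2)
3. G_x = -13  [CE ∥ GF ∩ EF ∥ CG]
4. G_y = 7  [CE ∥ GF ∩ EF ∥ CG]
   → G = (-13, 7)
5. D_x = 194/41  [E, B, D are collinear ∩ FD ⟂ EB]
6. D_y = -263/41  [E, B, D are collinear ∩ FD ⟂ EB]
   → D = (194/41, -263/41)

D = (194/41, -263/41)
F = (-2, 2)
G = (-13, 7)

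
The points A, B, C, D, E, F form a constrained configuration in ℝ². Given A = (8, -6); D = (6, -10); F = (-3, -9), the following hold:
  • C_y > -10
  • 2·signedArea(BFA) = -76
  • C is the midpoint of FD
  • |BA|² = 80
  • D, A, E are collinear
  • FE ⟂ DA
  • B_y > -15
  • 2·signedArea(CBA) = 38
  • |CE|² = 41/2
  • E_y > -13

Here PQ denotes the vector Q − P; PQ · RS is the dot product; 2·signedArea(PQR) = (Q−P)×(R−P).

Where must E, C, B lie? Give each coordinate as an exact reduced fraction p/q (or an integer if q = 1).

1. E_x = 23/5  [D, A, E are collinear ∩ FE ⟂ DA]
2. E_y = -64/5  [D, A, E are collinear ∩ FE ⟂ DA]
   → E = (23/5, -64/5)
3. C_x = 3/2  [C is the midpoint of FD]
4. C_y = -19/2  [C is the midpoint of FD]
   → C = (3/2, -19/2)
5. B_x = 4  [2·signedArea(BFA) = -76 ∩ 2·signedArea(CBA) = 38]
6. B_y = -14  [2·signedArea(BFA) = -76 ∩ 2·signedArea(CBA) = 38]
   → B = (4, -14)

B = (4, -14)
C = (3/2, -19/2)
E = (23/5, -64/5)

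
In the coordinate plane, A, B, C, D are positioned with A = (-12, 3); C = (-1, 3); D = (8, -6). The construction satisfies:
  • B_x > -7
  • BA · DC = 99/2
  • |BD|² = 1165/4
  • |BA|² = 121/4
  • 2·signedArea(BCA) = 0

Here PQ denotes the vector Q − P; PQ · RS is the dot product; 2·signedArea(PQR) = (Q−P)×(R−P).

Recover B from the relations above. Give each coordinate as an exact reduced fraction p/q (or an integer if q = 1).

1. B_x = -13/2  [2·signedArea(BCA) = 0 ∩ BA · DC = 99/2]
2. B_y = 3  [2·signedArea(BCA) = 0 ∩ BA · DC = 99/2]
   → B = (-13/2, 3)

B = (-13/2, 3)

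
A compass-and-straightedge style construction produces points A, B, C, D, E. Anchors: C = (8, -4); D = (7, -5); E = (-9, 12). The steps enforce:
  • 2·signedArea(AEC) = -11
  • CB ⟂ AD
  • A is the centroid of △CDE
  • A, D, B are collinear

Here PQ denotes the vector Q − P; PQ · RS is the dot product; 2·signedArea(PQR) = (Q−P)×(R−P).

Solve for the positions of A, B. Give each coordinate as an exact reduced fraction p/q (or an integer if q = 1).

1. A_x = 2  [A is the centroid of △CDE]
2. A_y = 1  [A is the centroid of △CDE]
   → A = (2, 1)
3. B_x = 422/61  [A, D, B are collinear ∩ CB ⟂ AD]
4. B_y = -299/61  [A, D, B are collinear ∩ CB ⟂ AD]
   → B = (422/61, -299/61)

A = (2, 1)
B = (422/61, -299/61)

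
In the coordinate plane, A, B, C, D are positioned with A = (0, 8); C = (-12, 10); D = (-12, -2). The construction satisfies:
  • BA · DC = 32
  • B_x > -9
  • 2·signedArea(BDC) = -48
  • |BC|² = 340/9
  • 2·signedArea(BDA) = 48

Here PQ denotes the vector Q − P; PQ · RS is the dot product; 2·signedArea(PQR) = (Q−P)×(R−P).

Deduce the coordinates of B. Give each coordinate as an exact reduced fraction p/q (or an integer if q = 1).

1. B_x = -8  [2·signedArea(BDA) = 48 ∩ 2·signedArea(BDC) = -48]
2. B_y = 16/3  [2·signedArea(BDA) = 48 ∩ 2·signedArea(BDC) = -48]
   → B = (-8, 16/3)

B = (-8, 16/3)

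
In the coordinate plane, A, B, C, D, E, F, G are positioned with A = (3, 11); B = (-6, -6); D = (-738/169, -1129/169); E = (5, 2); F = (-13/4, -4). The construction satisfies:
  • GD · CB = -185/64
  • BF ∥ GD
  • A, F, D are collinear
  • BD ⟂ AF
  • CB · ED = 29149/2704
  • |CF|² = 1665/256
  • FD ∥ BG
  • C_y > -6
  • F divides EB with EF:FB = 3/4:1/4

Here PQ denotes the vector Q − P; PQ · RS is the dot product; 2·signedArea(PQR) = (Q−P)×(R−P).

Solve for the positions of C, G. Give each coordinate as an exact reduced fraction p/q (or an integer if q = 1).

1. G_x = -4811/676  [BF ∥ GD ∩ FD ∥ BG]
2. G_y = -1467/169  [BF ∥ GD ∩ FD ∥ BG]
   → G = (-4811/676, -1467/169)
3. C_x = -85/16  [CB · ED = 29149/2704 ∩ GD · CB = -185/64]
4. C_y = -11/2  [CB · ED = 29149/2704 ∩ GD · CB = -185/64]
   → C = (-85/16, -11/2)

C = (-85/16, -11/2)
G = (-4811/676, -1467/169)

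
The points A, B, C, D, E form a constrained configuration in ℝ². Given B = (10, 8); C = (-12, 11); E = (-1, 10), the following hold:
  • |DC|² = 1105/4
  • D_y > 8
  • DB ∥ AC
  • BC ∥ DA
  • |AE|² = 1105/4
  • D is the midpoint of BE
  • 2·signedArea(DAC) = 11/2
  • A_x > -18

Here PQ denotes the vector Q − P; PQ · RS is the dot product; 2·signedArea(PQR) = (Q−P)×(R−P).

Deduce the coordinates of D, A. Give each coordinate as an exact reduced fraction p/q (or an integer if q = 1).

1. D_x = 9/2  [D is the midpoint of BE]
2. D_y = 9  [D is the midpoint of BE]
   → D = (9/2, 9)
3. A_x = -35/2  [DB ∥ AC ∩ BC ∥ DA]
4. A_y = 12  [DB ∥ AC ∩ BC ∥ DA]
   → A = (-35/2, 12)

A = (-35/2, 12)
D = (9/2, 9)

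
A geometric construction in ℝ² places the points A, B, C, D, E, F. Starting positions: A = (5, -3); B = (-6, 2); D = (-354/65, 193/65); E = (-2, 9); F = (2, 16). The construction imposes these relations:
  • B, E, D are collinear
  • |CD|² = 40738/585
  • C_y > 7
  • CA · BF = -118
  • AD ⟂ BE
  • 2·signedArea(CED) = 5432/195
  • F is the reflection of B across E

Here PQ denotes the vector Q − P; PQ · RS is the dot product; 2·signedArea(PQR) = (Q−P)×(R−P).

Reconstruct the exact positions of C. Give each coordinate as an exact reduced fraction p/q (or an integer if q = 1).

1. C_x = 5/3  [CA · BF = -118 ∩ 2·signedArea(CED) = 5432/195]
2. C_y = 22/3  [CA · BF = -118 ∩ 2·signedArea(CED) = 5432/195]
   → C = (5/3, 22/3)

C = (5/3, 22/3)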